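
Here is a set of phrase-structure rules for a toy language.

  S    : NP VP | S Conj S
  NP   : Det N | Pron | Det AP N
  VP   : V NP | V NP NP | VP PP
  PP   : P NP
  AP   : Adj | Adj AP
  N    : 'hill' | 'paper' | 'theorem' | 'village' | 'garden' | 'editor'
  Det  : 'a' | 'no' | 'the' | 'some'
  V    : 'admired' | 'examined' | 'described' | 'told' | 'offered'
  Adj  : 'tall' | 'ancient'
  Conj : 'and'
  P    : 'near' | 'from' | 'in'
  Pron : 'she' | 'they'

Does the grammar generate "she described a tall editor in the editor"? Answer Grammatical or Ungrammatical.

Grammatical

[S [NP [Pron she]] [VP [VP [V described] [NP [Det a] [AP [Adj tall]] [N editor]]] [PP [P in] [NP [Det the] [N editor]]]]]
The bracketing above is licensed at every node by one of the given productions, with S at the root.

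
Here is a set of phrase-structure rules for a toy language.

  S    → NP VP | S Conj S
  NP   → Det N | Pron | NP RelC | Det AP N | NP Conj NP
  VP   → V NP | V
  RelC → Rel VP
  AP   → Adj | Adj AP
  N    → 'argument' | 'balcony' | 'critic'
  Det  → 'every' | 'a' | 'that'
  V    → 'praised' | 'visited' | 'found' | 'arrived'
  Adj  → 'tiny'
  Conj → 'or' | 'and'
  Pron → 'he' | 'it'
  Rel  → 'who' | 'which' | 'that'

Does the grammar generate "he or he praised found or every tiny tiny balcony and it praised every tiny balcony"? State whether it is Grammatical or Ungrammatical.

Ungrammatical

For S → NP VP, every NP-prefix leaves a non-VP remainder: after 'he' the remainder is not a VP; after 'he or he' the remainder is not a VP. The alternative S rule S → S Conj S likewise has no satisfying split.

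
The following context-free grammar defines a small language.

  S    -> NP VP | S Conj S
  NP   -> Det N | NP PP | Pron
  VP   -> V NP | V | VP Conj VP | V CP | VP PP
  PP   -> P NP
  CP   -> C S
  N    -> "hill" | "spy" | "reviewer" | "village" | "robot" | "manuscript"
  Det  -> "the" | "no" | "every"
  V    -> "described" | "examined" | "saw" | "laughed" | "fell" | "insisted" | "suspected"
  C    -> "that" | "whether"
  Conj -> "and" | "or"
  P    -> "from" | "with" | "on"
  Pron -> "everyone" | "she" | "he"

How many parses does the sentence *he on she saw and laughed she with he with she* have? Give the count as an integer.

9

Two of the 9 distinct bracketings:
[S [NP [NP [Pron he]] [PP [P on] [NP [Pron she]]]] [VP [VP [V saw]] [Conj and] [VP [V laughed] [NP [NP [Pron she]] [PP [P with] [NP [NP [Pron he]] [PP [P with] [NP [Pron she]]]]]]]]]
[S [NP [NP [Pron he]] [PP [P on] [NP [Pron she]]]] [VP [VP [V saw]] [Conj and] [VP [V laughed] [NP [NP [NP [Pron she]] [PP [P with] [NP [Pron he]]]] [PP [P with] [NP [Pron she]]]]]]]
The trees differ in how a recursive rule is bracketed over the same span.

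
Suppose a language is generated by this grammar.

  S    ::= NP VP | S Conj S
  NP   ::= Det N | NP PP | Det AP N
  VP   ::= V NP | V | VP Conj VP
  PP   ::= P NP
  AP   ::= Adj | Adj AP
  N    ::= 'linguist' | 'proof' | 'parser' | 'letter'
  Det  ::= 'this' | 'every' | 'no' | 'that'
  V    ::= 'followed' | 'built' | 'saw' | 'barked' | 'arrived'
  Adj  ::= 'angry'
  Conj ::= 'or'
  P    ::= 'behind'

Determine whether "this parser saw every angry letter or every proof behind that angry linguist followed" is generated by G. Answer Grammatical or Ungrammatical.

Grammatical

S
  S
    NP
      Det: this
      N: parser
    VP
      V: saw
      NP
        Det: every
        AP
          Adj: angry
        N: letter
  Conj: or
  S
    NP
      NP
        Det: every
        N: proof
      PP
        P: behind
        NP
          Det: that
          AP
            Adj: angry
          N: linguist
    VP
      V: followed
The bracketing above is licensed at every node by one of the given productions, with S at the root.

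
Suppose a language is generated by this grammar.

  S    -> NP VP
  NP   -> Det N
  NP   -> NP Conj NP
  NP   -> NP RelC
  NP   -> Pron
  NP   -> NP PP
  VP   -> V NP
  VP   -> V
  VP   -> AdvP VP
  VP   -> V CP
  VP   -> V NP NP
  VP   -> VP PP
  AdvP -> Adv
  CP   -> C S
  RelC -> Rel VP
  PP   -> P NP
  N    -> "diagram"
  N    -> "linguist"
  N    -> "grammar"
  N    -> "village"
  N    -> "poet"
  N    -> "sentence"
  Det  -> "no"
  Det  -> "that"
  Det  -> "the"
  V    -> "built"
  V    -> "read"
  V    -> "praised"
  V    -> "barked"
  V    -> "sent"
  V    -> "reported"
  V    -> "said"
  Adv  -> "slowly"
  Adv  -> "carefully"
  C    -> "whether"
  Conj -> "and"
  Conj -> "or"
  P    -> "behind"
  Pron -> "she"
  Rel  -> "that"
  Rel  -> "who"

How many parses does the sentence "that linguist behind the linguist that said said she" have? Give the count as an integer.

2

The two bracketings:
[S [NP [NP [NP [Det that] [N linguist]] [PP [P behind] [NP [Det the] [N linguist]]]] [RelC [Rel that] [VP [V said]]]] [VP [V said] [NP [Pron she]]]]
[S [NP [NP [Det that] [N linguist]] [PP [P behind] [NP [NP [Det the] [N linguist]] [RelC [Rel that] [VP [V said]]]]]] [VP [V said] [NP [Pron she]]]]
The trees differ in how a recursive rule is bracketed over the same span.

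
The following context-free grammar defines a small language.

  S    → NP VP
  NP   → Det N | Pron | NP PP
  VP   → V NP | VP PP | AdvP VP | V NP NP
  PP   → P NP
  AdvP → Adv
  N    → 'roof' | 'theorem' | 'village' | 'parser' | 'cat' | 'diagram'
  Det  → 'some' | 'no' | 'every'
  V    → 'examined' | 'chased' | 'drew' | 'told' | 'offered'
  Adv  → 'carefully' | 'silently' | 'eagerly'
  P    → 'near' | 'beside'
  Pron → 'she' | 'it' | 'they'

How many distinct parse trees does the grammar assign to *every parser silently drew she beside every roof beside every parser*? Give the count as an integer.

Two of the 9 distinct bracketings:
[S [NP [Det every] [N parser]] [VP [VP [AdvP [Adv silently]] [VP [V drew] [NP [Pron she]]]] [PP [P beside] [NP [NP [Det every] [N roof]] [PP [P beside] [NP [Det every] [N parser]]]]]]]
[S [NP [Det every] [N parser]] [VP [VP [VP [AdvP [Adv silently]] [VP [V drew] [NP [Pron she]]]] [PP [P beside] [NP [Det every] [N roof]]]] [PP [P beside] [NP [Det every] [N parser]]]]]
The difference turns on whether NP → NP PP is used at the relevant span, versus an alternative expansion of NP.

9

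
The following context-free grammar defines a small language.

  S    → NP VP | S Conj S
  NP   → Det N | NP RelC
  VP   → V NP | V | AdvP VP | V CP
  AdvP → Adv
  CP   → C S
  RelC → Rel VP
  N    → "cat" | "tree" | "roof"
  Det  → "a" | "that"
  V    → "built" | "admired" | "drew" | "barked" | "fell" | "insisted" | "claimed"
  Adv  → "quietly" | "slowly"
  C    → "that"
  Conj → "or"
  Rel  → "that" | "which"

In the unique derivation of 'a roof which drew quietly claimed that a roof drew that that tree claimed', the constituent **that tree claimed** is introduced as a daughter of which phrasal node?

[S [NP [NP [Det a] [N roof]] [RelC [Rel which] [VP [V drew]]]] [VP [AdvP [Adv quietly]] [VP [V claimed] [CP [C that] [S [NP [Det a] [N roof]] [VP [V drew] [CP [C that] [S [NP [Det that] [N tree]] [VP [V claimed]]]]]]]]]]
The span 'that tree claimed' is the S node built by S → NP VP.
Its mother is the CP built by CP → C S.

CP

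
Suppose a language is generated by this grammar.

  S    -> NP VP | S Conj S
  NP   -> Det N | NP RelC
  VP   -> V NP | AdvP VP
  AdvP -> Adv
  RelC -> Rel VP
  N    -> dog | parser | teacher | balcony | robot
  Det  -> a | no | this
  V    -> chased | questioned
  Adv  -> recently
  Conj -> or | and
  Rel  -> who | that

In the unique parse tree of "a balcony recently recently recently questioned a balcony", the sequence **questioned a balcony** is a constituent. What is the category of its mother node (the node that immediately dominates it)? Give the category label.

[S [NP [Det a] [N balcony]] [VP [AdvP [Adv recently]] [VP [AdvP [Adv recently]] [VP [AdvP [Adv recently]] [VP [V questioned] [NP [Det a] [N balcony]]]]]]]
The span 'questioned a balcony' is the VP node built by VP → V NP.
Its mother is the VP built by VP → AdvP VP.

VP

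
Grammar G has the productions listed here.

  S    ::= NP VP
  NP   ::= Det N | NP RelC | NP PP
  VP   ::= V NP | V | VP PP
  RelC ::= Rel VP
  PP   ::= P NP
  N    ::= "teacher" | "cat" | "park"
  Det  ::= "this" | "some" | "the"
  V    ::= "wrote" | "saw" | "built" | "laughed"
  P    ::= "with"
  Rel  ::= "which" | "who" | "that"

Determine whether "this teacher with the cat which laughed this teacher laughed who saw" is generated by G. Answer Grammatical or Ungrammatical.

Ungrammatical

For S → NP VP, every NP-prefix leaves a non-VP remainder: after 'this teacher' the remainder is not a VP; after 'this teacher with the cat' the remainder is not a VP; after 'this teacher with the cat which laughed' the remainder is not a VP (and 1 more).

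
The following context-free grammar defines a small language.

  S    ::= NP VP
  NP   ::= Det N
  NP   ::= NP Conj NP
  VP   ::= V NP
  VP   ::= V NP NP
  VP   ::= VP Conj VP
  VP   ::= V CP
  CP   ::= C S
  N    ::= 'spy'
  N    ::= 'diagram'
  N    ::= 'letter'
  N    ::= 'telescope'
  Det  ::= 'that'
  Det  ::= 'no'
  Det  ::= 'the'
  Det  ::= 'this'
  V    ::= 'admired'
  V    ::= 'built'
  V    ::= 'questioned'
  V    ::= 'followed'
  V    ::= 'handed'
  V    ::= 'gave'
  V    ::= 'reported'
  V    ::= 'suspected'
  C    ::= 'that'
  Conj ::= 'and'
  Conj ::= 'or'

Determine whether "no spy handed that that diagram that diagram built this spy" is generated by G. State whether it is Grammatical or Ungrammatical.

Ungrammatical

For S → NP VP, the only prefix that parses as NP is 'no spy', but the remainder 'handed that that diagram that diagram built this spy' is not a VP under these rules.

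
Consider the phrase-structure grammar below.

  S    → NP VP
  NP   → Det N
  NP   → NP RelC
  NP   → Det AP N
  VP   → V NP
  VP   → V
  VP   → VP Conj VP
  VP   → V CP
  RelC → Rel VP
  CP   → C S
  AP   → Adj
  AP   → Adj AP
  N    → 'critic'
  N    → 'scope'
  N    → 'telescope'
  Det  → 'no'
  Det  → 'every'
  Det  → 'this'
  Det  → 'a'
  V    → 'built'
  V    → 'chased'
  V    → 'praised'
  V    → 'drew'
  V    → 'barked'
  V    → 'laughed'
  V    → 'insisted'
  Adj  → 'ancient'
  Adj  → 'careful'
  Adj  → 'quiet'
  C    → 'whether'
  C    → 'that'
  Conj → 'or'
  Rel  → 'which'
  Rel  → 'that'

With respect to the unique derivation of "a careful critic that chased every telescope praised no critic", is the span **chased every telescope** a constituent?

[S [NP [NP [Det a] [AP [Adj careful]] [N critic]] [RelC [Rel that] [VP [V chased] [NP [Det every] [N telescope]]]]] [VP [V praised] [NP [Det no] [N critic]]]]
The words 'chased every telescope' are exhaustively dominated by a single VP node (built by VP → V NP), so they form a constituent.

Yes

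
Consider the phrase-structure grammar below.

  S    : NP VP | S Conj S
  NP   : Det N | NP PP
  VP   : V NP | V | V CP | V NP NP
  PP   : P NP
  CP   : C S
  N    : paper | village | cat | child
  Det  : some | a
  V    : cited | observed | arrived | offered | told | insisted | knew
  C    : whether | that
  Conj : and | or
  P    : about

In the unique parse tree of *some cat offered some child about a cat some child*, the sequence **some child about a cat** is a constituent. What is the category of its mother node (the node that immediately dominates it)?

[S [NP [Det some] [N cat]] [VP [V offered] [NP [NP [Det some] [N child]] [PP [P about] [NP [Det a] [N cat]]]] [NP [Det some] [N child]]]]
The span 'some child about a cat' is the NP node built by NP → NP PP.
Its mother is the VP built by VP → V NP NP.

VP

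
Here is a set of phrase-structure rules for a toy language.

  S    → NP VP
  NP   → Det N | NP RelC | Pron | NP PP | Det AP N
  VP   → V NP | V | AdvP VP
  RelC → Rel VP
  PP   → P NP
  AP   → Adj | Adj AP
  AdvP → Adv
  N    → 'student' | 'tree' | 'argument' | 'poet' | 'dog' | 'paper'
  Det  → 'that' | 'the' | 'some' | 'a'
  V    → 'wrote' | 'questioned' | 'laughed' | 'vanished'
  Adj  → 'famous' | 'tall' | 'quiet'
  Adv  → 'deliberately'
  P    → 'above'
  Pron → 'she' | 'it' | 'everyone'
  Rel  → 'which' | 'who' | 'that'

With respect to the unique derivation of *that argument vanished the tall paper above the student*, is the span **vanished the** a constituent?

No

[S [NP [Det that] [N argument]] [VP [V vanished] [NP [NP [Det the] [AP [Adj tall]] [N paper]] [PP [P above] [NP [Det the] [N student]]]]]]
The smallest constituent containing 'vanished the' is the VP spanning 'vanished the tall paper above the student'; no single node in the tree dominates exactly the given words.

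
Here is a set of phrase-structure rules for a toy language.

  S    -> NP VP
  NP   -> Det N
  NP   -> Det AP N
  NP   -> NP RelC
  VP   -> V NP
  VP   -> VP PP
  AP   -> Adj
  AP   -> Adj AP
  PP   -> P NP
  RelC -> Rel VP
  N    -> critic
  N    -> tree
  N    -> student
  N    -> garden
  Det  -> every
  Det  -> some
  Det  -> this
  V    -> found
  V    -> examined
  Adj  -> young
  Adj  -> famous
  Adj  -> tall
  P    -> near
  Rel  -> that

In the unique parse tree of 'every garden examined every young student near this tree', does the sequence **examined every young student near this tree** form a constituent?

Yes

[S [NP [Det every] [N garden]] [VP [VP [V examined] [NP [Det every] [AP [Adj young]] [N student]]] [PP [P near] [NP [Det this] [N tree]]]]]
The words 'examined every young student near this tree' are exhaustively dominated by a single VP node (built by VP → VP PP), so they form a constituent.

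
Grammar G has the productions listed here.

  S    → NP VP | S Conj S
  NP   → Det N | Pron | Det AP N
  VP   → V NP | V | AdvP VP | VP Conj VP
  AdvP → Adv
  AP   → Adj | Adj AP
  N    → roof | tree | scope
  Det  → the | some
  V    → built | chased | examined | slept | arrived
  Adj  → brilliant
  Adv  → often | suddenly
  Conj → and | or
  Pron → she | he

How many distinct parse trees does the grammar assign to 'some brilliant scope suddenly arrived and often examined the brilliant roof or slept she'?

Two of the 7 distinct bracketings:
[S [NP [Det some] [AP [Adj brilliant]] [N scope]] [VP [AdvP [Adv suddenly]] [VP [VP [V arrived]] [Conj and] [VP [AdvP [Adv often]] [VP [VP [V examined] [NP [Det the] [AP [Adj brilliant]] [N roof]]] [Conj or] [VP [V slept] [NP [Pron she]]]]]]]]
[S [NP [Det some] [AP [Adj brilliant]] [N scope]] [VP [AdvP [Adv suddenly]] [VP [VP [V arrived]] [Conj and] [VP [VP [AdvP [Adv often]] [VP [V examined] [NP [Det the] [AP [Adj brilliant]] [N roof]]]] [Conj or] [VP [V slept] [NP [Pron she]]]]]]]
The trees differ in how a recursive rule is bracketed over the same span.

7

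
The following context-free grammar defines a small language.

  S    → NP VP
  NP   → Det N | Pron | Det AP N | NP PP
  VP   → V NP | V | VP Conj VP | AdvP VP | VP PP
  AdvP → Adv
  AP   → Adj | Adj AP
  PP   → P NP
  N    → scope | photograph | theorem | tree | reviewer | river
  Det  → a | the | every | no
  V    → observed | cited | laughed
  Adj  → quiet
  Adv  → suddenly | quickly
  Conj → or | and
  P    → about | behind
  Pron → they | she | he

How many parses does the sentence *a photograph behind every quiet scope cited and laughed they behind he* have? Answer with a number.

Two of the 3 distinct bracketings:
[S [NP [NP [Det a] [N photograph]] [PP [P behind] [NP [Det every] [AP [Adj quiet]] [N scope]]]] [VP [VP [V cited]] [Conj and] [VP [V laughed] [NP [NP [Pron they]] [PP [P behind] [NP [Pron he]]]]]]]
[S [NP [NP [Det a] [N photograph]] [PP [P behind] [NP [Det every] [AP [Adj quiet]] [N scope]]]] [VP [VP [V cited]] [Conj and] [VP [VP [V laughed] [NP [Pron they]]] [PP [P behind] [NP [Pron he]]]]]]
The difference turns on whether VP → VP PP is used at the relevant span, versus an alternative expansion of VP.

3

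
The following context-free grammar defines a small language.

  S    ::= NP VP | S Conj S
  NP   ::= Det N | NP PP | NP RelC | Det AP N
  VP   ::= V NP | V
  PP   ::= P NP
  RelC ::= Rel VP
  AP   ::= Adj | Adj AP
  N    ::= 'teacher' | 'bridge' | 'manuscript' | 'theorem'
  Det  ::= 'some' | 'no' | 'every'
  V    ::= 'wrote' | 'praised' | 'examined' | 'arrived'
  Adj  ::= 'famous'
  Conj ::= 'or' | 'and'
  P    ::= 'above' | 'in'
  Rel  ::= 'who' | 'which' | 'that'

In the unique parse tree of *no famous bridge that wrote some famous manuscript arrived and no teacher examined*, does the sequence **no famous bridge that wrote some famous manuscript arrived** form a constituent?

[S [S [NP [NP [Det no] [AP [Adj famous]] [N bridge]] [RelC [Rel that] [VP [V wrote] [NP [Det some] [AP [Adj famous]] [N manuscript]]]]] [VP [V arrived]]] [Conj and] [S [NP [Det no] [N teacher]] [VP [V examined]]]]
The words 'no famous bridge that wrote some famous manuscript arrived' are exhaustively dominated by a single S node (built by S → NP VP), so they form a constituent.

Yes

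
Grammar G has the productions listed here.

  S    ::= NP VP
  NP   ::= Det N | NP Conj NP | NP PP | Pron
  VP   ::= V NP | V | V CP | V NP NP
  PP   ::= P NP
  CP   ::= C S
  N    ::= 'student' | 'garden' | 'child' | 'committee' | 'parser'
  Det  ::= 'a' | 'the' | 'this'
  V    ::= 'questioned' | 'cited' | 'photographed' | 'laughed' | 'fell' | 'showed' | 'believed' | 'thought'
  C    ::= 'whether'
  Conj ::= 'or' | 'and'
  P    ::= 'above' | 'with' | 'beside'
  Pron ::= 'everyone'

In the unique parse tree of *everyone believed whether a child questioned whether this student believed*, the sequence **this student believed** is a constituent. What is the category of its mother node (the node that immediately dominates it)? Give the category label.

CP

S
  NP
    Pron: everyone
  VP
    V: believed
    CP
      C: whether
      S
        NP
          Det: a
          N: child
        VP
          V: questioned
          CP
            C: whether
            S
              NP
                Det: this
                N: student
              VP
                V: believed
The span 'this student believed' is the S node built by S → NP VP.
Its mother is the CP built by CP → C S.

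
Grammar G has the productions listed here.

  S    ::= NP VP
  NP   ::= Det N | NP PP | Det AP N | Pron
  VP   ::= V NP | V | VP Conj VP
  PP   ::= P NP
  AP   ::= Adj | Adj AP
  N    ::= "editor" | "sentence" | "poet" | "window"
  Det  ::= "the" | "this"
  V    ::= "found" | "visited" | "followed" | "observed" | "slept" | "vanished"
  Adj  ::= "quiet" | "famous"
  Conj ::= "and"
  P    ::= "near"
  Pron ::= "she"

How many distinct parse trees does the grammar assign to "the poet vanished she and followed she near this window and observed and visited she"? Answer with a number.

Two of the 5 distinct bracketings:
[S [NP [Det the] [N poet]] [VP [VP [V vanished] [NP [Pron she]]] [Conj and] [VP [VP [V followed] [NP [NP [Pron she]] [PP [P near] [NP [Det this] [N window]]]]] [Conj and] [VP [VP [V observed]] [Conj and] [VP [V visited] [NP [Pron she]]]]]]]
[S [NP [Det the] [N poet]] [VP [VP [V vanished] [NP [Pron she]]] [Conj and] [VP [VP [VP [V followed] [NP [NP [Pron she]] [PP [P near] [NP [Det this] [N window]]]]] [Conj and] [VP [V observed]]] [Conj and] [VP [V visited] [NP [Pron she]]]]]]
The trees differ in how a recursive rule is bracketed over the same span.

5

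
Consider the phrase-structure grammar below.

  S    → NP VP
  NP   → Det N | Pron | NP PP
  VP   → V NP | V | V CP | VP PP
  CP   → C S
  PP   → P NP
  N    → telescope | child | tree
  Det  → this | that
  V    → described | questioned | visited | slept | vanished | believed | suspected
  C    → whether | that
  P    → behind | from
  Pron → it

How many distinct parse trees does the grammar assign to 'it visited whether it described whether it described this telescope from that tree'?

Two of the 4 distinct bracketings:
[S [NP [Pron it]] [VP [V visited] [CP [C whether] [S [NP [Pron it]] [VP [V described] [CP [C whether] [S [NP [Pron it]] [VP [V described] [NP [NP [Det this] [N telescope]] [PP [P from] [NP [Det that] [N tree]]]]]]]]]]]]
[S [NP [Pron it]] [VP [V visited] [CP [C whether] [S [NP [Pron it]] [VP [V described] [CP [C whether] [S [NP [Pron it]] [VP [VP [V described] [NP [Det this] [N telescope]]] [PP [P from] [NP [Det that] [N tree]]]]]]]]]]]
The difference turns on whether NP → NP PP is used at the relevant span, versus an alternative expansion of NP.

4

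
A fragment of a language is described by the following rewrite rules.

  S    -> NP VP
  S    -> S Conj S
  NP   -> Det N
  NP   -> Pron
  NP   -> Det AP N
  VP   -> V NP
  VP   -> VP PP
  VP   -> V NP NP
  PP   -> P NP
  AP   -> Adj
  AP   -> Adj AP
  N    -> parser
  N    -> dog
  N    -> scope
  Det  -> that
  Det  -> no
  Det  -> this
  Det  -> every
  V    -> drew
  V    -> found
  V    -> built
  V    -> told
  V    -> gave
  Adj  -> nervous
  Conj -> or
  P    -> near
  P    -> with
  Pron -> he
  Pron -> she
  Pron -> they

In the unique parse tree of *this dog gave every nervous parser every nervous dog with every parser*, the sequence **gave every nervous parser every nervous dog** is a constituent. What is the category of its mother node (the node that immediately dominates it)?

[S [NP [Det this] [N dog]] [VP [VP [V gave] [NP [Det every] [AP [Adj nervous]] [N parser]] [NP [Det every] [AP [Adj nervous]] [N dog]]] [PP [P with] [NP [Det every] [N parser]]]]]
The span 'gave every nervous parser every nervous dog' is the VP node built by VP → V NP NP.
Its mother is the VP built by VP → VP PP.

VP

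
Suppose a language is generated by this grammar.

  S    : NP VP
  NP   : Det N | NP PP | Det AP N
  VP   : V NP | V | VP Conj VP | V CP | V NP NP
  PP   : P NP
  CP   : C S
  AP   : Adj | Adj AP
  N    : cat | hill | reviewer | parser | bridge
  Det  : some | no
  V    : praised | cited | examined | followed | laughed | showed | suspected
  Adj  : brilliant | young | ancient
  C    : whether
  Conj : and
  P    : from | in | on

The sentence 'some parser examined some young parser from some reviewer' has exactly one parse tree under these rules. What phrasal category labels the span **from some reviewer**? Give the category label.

PP

[S [NP [Det some] [N parser]] [VP [V examined] [NP [NP [Det some] [AP [Adj young]] [N parser]] [PP [P from] [NP [Det some] [N reviewer]]]]]]
The span 'from some reviewer' is the PP node built by PP → P NP.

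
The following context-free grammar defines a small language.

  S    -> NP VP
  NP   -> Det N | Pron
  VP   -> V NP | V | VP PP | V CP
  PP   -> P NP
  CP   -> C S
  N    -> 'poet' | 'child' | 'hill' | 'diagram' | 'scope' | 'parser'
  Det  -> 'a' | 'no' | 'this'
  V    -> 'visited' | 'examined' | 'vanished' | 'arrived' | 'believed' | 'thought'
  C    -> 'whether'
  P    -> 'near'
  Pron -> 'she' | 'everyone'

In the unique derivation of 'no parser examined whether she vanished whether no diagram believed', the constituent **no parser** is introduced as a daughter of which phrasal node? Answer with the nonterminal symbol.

S

[S [NP [Det no] [N parser]] [VP [V examined] [CP [C whether] [S [NP [Pron she]] [VP [V vanished] [CP [C whether] [S [NP [Det no] [N diagram]] [VP [V believed]]]]]]]]]
The span 'no parser' is the NP node built by NP → Det N.
Its mother is the S built by S → NP VP.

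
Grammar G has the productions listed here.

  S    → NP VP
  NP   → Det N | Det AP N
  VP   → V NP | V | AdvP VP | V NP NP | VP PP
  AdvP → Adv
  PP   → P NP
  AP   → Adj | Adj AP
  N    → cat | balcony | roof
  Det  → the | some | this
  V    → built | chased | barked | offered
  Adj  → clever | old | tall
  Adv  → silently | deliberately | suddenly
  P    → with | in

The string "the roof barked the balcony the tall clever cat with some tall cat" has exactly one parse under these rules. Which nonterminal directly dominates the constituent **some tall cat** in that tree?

PP

S
  NP
    Det: the
    N: roof
  VP
    VP
      V: barked
      NP
        Det: the
        N: balcony
      NP
        Det: the
        AP
          Adj: tall
          AP
            Adj: clever
        N: cat
    PP
      P: with
      NP
        Det: some
        AP
          Adj: tall
        N: cat
The span 'some tall cat' is the NP node built by NP → Det AP N.
Its mother is the PP built by PP → P NP.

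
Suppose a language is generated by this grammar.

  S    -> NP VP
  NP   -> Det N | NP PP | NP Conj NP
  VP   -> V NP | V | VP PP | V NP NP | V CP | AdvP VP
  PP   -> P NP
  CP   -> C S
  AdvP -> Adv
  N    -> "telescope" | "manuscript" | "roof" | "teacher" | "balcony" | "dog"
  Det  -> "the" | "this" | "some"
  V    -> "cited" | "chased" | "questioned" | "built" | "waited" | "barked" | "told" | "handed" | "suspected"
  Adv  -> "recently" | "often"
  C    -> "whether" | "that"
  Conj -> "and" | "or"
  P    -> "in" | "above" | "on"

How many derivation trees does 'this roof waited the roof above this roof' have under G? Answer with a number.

The two bracketings:
[S [NP [Det this] [N roof]] [VP [V waited] [NP [NP [Det the] [N roof]] [PP [P above] [NP [Det this] [N roof]]]]]]
[S [NP [Det this] [N roof]] [VP [VP [V waited] [NP [Det the] [N roof]]] [PP [P above] [NP [Det this] [N roof]]]]]
The difference turns on whether NP → NP PP is used at the relevant span, versus an alternative expansion of NP.

2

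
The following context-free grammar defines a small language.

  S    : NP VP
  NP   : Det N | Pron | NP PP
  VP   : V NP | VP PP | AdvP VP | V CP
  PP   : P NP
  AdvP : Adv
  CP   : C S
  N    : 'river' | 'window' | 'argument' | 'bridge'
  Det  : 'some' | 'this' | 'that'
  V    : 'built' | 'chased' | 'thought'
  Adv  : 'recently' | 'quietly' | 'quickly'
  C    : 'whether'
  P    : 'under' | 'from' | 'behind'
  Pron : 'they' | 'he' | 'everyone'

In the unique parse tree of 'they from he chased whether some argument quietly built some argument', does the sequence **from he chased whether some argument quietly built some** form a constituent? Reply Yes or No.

[S [NP [NP [Pron they]] [PP [P from] [NP [Pron he]]]] [VP [V chased] [CP [C whether] [S [NP [Det some] [N argument]] [VP [AdvP [Adv quietly]] [VP [V built] [NP [Det some] [N argument]]]]]]]]
The smallest constituent containing 'from he chased whether some argument quietly built some' is the S spanning 'they from he chased whether some argument quietly built some argument'; no single node in the tree dominates exactly the given words.

No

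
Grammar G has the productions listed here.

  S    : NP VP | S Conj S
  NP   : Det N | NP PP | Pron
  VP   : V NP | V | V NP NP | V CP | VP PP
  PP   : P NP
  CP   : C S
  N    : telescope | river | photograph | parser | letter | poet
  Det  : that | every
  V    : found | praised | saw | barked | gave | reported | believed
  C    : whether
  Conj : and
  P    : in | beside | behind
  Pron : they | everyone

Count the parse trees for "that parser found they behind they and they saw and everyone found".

4

Two of the 4 distinct bracketings:
[S [S [NP [Det that] [N parser]] [VP [V found] [NP [NP [Pron they]] [PP [P behind] [NP [Pron they]]]]]] [Conj and] [S [S [NP [Pron they]] [VP [V saw]]] [Conj and] [S [NP [Pron everyone]] [VP [V found]]]]]
[S [S [NP [Det that] [N parser]] [VP [VP [V found] [NP [Pron they]]] [PP [P behind] [NP [Pron they]]]]] [Conj and] [S [S [NP [Pron they]] [VP [V saw]]] [Conj and] [S [NP [Pron everyone]] [VP [V found]]]]]
The difference turns on whether NP → NP PP is used at the relevant span, versus an alternative expansion of NP.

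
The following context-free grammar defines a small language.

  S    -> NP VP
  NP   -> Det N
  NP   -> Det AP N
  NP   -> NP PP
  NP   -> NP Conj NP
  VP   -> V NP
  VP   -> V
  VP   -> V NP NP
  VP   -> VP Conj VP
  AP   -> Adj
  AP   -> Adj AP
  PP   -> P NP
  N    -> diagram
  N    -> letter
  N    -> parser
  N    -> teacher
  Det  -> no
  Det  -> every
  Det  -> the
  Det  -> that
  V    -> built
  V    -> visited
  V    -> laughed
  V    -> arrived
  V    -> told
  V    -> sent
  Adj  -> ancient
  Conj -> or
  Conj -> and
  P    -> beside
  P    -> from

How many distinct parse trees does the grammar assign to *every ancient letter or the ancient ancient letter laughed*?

1

[S [NP [NP [Det every] [AP [Adj ancient]] [N letter]] [Conj or] [NP [Det the] [AP [Adj ancient] [AP [Adj ancient]]] [N letter]]] [VP [V laughed]]]
No rule offers an alternative attachment or grouping for any span, so this is the only derivation.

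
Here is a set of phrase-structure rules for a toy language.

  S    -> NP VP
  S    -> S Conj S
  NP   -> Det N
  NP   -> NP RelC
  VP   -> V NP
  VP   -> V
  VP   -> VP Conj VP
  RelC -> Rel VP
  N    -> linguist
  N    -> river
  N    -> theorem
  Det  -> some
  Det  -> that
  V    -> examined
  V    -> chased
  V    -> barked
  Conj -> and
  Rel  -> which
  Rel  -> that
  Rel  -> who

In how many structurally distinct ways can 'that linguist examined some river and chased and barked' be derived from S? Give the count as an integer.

2

The two bracketings:
[S [NP [Det that] [N linguist]] [VP [VP [V examined] [NP [Det some] [N river]]] [Conj and] [VP [VP [V chased]] [Conj and] [VP [V barked]]]]]
[S [NP [Det that] [N linguist]] [VP [VP [VP [V examined] [NP [Det some] [N river]]] [Conj and] [VP [V chased]]] [Conj and] [VP [V barked]]]]
The trees differ in how a recursive rule is bracketed over the same span.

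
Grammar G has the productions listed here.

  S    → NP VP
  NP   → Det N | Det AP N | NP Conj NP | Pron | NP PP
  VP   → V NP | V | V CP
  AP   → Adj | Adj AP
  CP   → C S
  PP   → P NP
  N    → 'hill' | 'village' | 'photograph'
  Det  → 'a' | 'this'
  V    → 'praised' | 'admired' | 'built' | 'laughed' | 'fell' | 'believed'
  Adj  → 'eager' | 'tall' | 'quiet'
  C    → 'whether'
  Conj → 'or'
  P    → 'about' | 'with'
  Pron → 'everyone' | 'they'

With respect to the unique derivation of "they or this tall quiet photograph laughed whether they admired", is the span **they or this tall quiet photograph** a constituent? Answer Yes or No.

[S [NP [NP [Pron they]] [Conj or] [NP [Det this] [AP [Adj tall] [AP [Adj quiet]]] [N photograph]]] [VP [V laughed] [CP [C whether] [S [NP [Pron they]] [VP [V admired]]]]]]
The words 'they or this tall quiet photograph' are exhaustively dominated by a single NP node (built by NP → NP Conj NP), so they form a constituent.

Yes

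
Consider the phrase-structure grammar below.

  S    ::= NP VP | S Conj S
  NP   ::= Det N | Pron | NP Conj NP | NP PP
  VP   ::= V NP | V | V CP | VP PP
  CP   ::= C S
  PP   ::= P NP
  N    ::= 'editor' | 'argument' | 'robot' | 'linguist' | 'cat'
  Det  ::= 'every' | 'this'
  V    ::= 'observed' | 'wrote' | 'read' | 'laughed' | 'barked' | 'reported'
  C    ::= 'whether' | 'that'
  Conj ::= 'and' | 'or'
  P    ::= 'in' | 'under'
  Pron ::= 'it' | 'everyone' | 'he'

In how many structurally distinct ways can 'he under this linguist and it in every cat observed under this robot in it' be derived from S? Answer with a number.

Two of the 10 distinct bracketings:
[S [NP [NP [NP [Pron he]] [PP [P under] [NP [Det this] [N linguist]]]] [Conj and] [NP [NP [Pron it]] [PP [P in] [NP [Det every] [N cat]]]]] [VP [VP [V observed]] [PP [P under] [NP [NP [Det this] [N robot]] [PP [P in] [NP [Pron it]]]]]]]
[S [NP [NP [NP [Pron he]] [PP [P under] [NP [Det this] [N linguist]]]] [Conj and] [NP [NP [Pron it]] [PP [P in] [NP [Det every] [N cat]]]]] [VP [VP [VP [V observed]] [PP [P under] [NP [Det this] [N robot]]]] [PP [P in] [NP [Pron it]]]]]
The trees differ in how a recursive rule is bracketed over the same span.

10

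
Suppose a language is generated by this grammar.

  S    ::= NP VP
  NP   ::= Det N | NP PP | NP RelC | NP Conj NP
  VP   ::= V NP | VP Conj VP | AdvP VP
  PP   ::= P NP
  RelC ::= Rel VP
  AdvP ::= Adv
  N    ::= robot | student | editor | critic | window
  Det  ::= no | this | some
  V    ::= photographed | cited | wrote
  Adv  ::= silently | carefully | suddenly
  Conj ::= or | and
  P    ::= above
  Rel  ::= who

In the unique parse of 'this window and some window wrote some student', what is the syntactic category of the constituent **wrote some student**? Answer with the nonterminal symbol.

[S [NP [NP [Det this] [N window]] [Conj and] [NP [Det some] [N window]]] [VP [V wrote] [NP [Det some] [N student]]]]
The span 'wrote some student' is the VP node built by VP → V NP.

VP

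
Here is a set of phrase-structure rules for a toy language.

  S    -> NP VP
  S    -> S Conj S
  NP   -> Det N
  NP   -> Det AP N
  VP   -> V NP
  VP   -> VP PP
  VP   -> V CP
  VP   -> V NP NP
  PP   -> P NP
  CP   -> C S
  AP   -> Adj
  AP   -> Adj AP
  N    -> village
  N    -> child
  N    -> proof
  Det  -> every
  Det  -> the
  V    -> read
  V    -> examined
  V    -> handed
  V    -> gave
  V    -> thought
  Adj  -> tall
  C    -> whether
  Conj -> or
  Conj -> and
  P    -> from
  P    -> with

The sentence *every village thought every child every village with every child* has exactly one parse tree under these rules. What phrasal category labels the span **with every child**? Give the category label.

PP

S
  NP
    Det: every
    N: village
  VP
    VP
      V: thought
      NP
        Det: every
        N: child
      NP
        Det: every
        N: village
    PP
      P: with
      NP
        Det: every
        N: child
The span 'with every child' is the PP node built by PP → P NP.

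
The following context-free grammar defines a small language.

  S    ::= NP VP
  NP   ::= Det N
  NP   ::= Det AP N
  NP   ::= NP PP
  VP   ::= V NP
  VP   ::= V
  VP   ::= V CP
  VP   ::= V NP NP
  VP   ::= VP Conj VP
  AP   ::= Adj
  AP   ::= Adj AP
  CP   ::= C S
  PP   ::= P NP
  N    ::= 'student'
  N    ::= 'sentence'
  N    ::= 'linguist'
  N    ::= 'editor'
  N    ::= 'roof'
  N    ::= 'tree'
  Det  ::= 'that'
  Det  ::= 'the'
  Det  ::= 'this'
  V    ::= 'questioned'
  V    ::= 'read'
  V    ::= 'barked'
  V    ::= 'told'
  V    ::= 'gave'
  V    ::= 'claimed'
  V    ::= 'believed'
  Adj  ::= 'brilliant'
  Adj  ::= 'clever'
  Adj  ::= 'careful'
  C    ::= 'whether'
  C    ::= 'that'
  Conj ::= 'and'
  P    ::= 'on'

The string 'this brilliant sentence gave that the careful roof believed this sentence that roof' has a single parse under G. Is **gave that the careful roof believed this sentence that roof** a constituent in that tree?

[S [NP [Det this] [AP [Adj brilliant]] [N sentence]] [VP [V gave] [CP [C that] [S [NP [Det the] [AP [Adj careful]] [N roof]] [VP [V believed] [NP [Det this] [N sentence]] [NP [Det that] [N roof]]]]]]]
The words 'gave that the careful roof believed this sentence that roof' are exhaustively dominated by a single VP node (built by VP → V CP), so they form a constituent.

Yes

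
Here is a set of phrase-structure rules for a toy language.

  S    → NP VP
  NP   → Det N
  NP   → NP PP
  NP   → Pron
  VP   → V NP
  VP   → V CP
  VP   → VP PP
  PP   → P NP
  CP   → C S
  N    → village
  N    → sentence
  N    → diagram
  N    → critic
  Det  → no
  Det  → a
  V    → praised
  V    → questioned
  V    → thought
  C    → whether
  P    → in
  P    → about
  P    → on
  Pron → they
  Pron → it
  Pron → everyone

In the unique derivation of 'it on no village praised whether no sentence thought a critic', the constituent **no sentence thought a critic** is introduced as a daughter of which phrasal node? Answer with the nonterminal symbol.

S
  NP
    NP
      Pron: it
    PP
      P: on
      NP
        Det: no
        N: village
  VP
    V: praised
    CP
      C: whether
      S
        NP
          Det: no
          N: sentence
        VP
          V: thought
          NP
            Det: a
            N: critic
The span 'no sentence thought a critic' is the S node built by S → NP VP.
Its mother is the CP built by CP → C S.

CP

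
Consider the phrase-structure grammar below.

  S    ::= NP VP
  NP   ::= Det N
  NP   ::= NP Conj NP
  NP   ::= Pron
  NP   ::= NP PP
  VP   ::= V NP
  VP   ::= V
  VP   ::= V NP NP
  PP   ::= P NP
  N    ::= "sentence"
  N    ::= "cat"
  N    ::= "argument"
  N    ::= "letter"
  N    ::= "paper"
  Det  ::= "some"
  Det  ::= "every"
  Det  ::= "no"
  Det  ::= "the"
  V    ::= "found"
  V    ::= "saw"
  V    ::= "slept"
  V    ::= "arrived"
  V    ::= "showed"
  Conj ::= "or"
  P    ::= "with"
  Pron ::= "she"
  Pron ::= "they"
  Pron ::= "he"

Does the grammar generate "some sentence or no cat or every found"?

A Det word can never sit immediately before a V word in any string this grammar generates, so the substring 'every found' rules out a derivation.

Ungrammatical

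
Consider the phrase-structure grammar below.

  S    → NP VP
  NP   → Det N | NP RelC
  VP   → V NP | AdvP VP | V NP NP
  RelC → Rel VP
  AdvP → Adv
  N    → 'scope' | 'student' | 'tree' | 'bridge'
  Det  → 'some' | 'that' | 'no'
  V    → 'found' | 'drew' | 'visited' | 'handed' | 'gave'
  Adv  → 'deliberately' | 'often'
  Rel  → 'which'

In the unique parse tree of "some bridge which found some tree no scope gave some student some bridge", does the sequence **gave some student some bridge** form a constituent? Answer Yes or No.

Yes

[S [NP [NP [Det some] [N bridge]] [RelC [Rel which] [VP [V found] [NP [Det some] [N tree]] [NP [Det no] [N scope]]]]] [VP [V gave] [NP [Det some] [N student]] [NP [Det some] [N bridge]]]]
The words 'gave some student some bridge' are exhaustively dominated by a single VP node (built by VP → V NP NP), so they form a constituent.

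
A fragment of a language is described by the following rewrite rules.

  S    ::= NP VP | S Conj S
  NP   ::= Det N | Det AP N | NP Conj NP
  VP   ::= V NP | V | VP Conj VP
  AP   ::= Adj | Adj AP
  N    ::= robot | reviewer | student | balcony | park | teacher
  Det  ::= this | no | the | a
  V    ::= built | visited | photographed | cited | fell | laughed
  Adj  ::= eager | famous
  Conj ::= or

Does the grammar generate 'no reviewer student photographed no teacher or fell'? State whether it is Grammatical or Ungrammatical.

Ungrammatical

An N word can never sit immediately before an N word in any string this grammar generates, so the substring 'reviewer student' rules out a derivation.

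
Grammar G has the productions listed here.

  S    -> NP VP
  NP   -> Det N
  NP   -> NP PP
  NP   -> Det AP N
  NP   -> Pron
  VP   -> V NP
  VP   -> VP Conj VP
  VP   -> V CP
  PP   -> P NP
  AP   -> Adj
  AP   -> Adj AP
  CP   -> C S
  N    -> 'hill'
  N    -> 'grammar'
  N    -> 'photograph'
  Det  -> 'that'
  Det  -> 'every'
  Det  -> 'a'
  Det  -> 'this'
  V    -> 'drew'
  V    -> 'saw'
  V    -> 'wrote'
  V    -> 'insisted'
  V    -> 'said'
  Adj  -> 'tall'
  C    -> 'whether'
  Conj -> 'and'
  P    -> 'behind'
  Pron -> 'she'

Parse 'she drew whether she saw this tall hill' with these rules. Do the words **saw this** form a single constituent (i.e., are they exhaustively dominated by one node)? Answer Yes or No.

No

[S [NP [Pron she]] [VP [V drew] [CP [C whether] [S [NP [Pron she]] [VP [V saw] [NP [Det this] [AP [Adj tall]] [N hill]]]]]]]
The smallest constituent containing 'saw this' is the VP spanning 'saw this tall hill'; no single node in the tree dominates exactly the given words.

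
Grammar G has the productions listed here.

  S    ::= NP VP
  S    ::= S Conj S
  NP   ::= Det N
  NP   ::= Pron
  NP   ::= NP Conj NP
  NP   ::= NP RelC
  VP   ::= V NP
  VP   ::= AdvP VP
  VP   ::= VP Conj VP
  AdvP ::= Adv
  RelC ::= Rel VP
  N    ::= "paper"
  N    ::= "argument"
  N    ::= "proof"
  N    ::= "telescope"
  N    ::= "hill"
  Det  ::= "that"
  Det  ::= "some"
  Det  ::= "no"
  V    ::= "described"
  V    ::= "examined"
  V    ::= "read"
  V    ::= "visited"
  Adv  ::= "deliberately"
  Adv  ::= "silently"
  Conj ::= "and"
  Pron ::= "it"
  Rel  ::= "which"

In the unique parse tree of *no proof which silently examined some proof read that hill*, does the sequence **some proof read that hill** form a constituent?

No

[S [NP [NP [Det no] [N proof]] [RelC [Rel which] [VP [AdvP [Adv silently]] [VP [V examined] [NP [Det some] [N proof]]]]]] [VP [V read] [NP [Det that] [N hill]]]]
The smallest constituent containing 'some proof read that hill' is the S spanning 'no proof which silently examined some proof read that hill'; no single node in the tree dominates exactly the given words.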